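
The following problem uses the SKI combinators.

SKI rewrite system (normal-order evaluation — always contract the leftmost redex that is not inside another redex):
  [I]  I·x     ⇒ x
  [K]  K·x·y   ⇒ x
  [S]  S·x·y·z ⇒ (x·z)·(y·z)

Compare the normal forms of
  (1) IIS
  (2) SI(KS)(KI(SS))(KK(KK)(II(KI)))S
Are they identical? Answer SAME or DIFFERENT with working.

Answer: DIFFERENT — A ⇓ S, B ⇓ S(K(KI))S

Reduction:
Term A:
  start: IIS
  →1  IS
  →2  S

Term B:
  start: SI(KS)(KI(SS))(KK(KK)(II(KI)))S
  →1  I(KI(SS))(KS(KI(SS)))(KK(KK)(II(KI)))S
  →2  KI(SS)(KS(KI(SS)))(KK(KK)(II(KI)))S
  →3  I(KS(KI(SS)))(KK(KK)(II(KI)))S
  →4  KS(KI(SS))(KK(KK)(II(KI)))S
  →5  S(KK(KK)(II(KI)))S
  →6  S(K(II(KI)))S
  →7  S(K(I(KI)))S
  →8  S(K(KI))S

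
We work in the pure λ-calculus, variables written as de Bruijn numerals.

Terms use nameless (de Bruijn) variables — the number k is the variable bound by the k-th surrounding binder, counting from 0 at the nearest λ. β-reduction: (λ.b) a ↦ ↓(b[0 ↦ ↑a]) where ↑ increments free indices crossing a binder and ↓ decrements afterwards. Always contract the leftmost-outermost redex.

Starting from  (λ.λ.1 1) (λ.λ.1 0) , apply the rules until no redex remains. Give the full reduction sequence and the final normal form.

Answer: normal form = λ.λ.λ.1 0  (in 3 steps)

Reduction:
  start: (λ.λ.1 1) (λ.λ.1 0)
  →1  λ.(λ.λ.1 0) (λ.λ.1 0)
  →2  λ.λ.(λ.λ.1 0) 0
  →3  λ.λ.λ.1 0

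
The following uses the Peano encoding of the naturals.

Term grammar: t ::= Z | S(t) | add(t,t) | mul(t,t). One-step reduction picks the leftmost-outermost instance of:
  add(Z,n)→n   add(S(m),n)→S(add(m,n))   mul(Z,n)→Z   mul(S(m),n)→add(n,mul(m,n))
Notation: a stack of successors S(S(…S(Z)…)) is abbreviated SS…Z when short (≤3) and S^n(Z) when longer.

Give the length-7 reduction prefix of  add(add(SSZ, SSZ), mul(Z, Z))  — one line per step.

Answer: after 7 steps: S(S(S(S(add(Z, mul(Z, Z))))))

Derivation:
  start: add(add(SSZ, SSZ), mul(Z, Z))
  →1  add(S(add(SZ, SSZ)), mul(Z, Z))
  →2  S(add(add(SZ, SSZ), mul(Z, Z)))
  →3  S(add(S(add(Z, SSZ)), mul(Z, Z)))
  →4  S(S(add(add(Z, SSZ), mul(Z, Z))))
  →5  S(S(add(SSZ, mul(Z, Z))))
  →6  S(S(S(add(SZ, mul(Z, Z)))))
  →7  S(S(S(S(add(Z, mul(Z, Z))))))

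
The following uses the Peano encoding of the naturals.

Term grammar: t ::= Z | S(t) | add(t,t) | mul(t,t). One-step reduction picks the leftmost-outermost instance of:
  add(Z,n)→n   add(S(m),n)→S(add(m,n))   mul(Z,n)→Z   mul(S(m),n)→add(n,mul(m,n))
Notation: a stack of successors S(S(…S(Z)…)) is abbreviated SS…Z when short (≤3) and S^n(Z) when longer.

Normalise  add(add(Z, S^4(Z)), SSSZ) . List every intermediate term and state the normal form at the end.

Answer: normal form = S^7(Z)  (in 6 steps)

Working:
  start: add(add(Z, S^4(Z)), SSSZ)
  step 1: add(S^4(Z), SSSZ)
  step 2: S(add(SSSZ, SSSZ))
  step 3: S(S(add(SSZ, SSSZ)))
  step 4: S(S(S(add(SZ, SSSZ))))
  step 5: S(S(S(S(add(Z, SSSZ)))))
  step 6: S^7(Z)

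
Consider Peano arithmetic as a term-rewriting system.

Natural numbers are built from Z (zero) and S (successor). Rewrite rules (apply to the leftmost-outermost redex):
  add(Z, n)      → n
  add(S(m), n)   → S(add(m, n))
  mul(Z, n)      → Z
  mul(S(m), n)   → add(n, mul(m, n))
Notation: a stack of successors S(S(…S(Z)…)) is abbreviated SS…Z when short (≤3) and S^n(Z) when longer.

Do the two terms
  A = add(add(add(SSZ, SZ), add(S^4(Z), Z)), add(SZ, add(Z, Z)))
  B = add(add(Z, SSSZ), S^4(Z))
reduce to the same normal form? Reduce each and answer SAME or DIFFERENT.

Term A:
  start: add(add(add(SSZ, SZ), add(S^4(Z), Z)), add(SZ, add(Z, Z)))
  [1] add(add(S(add(SZ, SZ)), add(S^4(Z), Z)), add(SZ, add(Z, Z)))
  [2] add(S(add(add(SZ, SZ), add(S^4(Z), Z))), add(SZ, add(Z, Z)))
  [3] S(add(add(add(SZ, SZ), add(S^4(Z), Z)), add(SZ, add(Z, Z))))
  [4] S(add(add(S(add(Z, SZ)), add(S^4(Z), Z)), add(SZ, add(Z, Z))))
  [5] S(add(S(add(add(Z, SZ), add(S^4(Z), Z))), add(SZ, add(Z, Z))))
  [6] S(S(add(add(add(Z, SZ), add(S^4(Z), Z)), add(SZ, add(Z, Z)))))
  [7] S(S(add(add(SZ, add(S^4(Z), Z)), add(SZ, add(Z, Z)))))
  [8] S(S(add(S(add(Z, add(S^4(Z), Z))), add(SZ, add(Z, Z)))))
  [9] S(S(S(add(add(Z, add(S^4(Z), Z)), add(SZ, add(Z, Z))))))
  [10] S(S(S(add(add(S^4(Z), Z), add(SZ, add(Z, Z))))))
  [11] S(S(S(add(S(add(SSSZ, Z)), add(SZ, add(Z, Z))))))
  [12] S(S(S(S(add(add(SSSZ, Z), add(SZ, add(Z, Z)))))))
  [13] S(S(S(S(add(S(add(SSZ, Z)), add(SZ, add(Z, Z)))))))
  [14] S(S(S(S(S(add(add(SSZ, Z), add(SZ, add(Z, Z))))))))
  [15] S(S(S(S(S(add(S(add(SZ, Z)), add(SZ, add(Z, Z))))))))
  [16] S(S(S(S(S(S(add(add(SZ, Z), add(SZ, add(Z, Z)))))))))
  [17] S(S(S(S(S(S(add(S(add(Z, Z)), add(SZ, add(Z, Z)))))))))
  [18] S(S(S(S(S(S(S(add(add(Z, Z), add(SZ, add(Z, Z))))))))))
  [19] S(S(S(S(S(S(S(add(Z, add(SZ, add(Z, Z))))))))))
  [20] S(S(S(S(S(S(S(add(SZ, add(Z, Z)))))))))
  [21] S(S(S(S(S(S(S(S(add(Z, add(Z, Z))))))))))
  [22] S(S(S(S(S(S(S(S(add(Z, Z)))))))))
  [23] S^8(Z)

Term B:
  start: add(add(Z, SSSZ), S^4(Z))
  [1] add(SSSZ, S^4(Z))
  [2] S(add(SSZ, S^4(Z)))
  [3] S(S(add(SZ, S^4(Z))))
  [4] S(S(S(add(Z, S^4(Z)))))
  [5] S^7(Z)

Answer: DIFFERENT — A ⇓ S^8(Z), B ⇓ S^7(Z)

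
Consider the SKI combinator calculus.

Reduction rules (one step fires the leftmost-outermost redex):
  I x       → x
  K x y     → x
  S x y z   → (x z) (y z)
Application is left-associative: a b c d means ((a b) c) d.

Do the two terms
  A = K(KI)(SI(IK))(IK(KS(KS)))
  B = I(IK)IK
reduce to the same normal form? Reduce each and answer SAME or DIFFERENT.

Answer: SAME — A ⇓ I, B ⇓ I

Working:
Term A:
  start: K(KI)(SI(IK))(IK(KS(KS)))
  [1] KI(IK(KS(KS)))
  [2] I

Term B:
  start: I(IK)IK
  [1] IKIK
  [2] KIK
  [3] I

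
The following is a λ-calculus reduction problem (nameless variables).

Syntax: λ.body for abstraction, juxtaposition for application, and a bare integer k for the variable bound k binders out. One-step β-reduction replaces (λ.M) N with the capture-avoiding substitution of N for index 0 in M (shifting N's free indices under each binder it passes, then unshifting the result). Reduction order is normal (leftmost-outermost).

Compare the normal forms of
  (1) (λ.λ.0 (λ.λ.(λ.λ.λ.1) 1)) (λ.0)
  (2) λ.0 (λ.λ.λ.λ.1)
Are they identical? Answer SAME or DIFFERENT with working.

Answer: SAME — A ⇓ λ.0 (λ.λ.λ.λ.1), B ⇓ λ.0 (λ.λ.λ.λ.1)

Working:
Term A:
  start: (λ.λ.0 (λ.λ.(λ.λ.λ.1) 1)) (λ.0)
  step 1: λ.0 (λ.λ.(λ.λ.λ.1) 1)
  step 2: λ.0 (λ.λ.λ.λ.1)

Term B:
  start: λ.0 (λ.λ.λ.λ.1)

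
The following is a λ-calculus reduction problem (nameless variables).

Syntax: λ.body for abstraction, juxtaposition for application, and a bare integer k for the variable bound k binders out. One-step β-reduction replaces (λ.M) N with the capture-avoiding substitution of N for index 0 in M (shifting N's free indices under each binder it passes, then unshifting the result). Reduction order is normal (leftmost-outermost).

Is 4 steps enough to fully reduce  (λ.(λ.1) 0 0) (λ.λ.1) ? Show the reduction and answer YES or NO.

  start: (λ.(λ.1) 0 0) (λ.λ.1)
  [1] (λ.λ.λ.1) (λ.λ.1) (λ.λ.1)
  [2] (λ.λ.1) (λ.λ.1)
  [3] λ.λ.λ.1

Answer: YES — reaches normal form λ.λ.λ.1 in 3 ≤ 4 steps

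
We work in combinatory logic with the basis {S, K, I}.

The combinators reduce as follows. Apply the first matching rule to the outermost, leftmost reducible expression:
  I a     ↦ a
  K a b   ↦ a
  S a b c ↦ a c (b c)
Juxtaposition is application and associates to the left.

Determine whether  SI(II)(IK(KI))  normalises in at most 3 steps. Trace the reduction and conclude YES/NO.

  start: SI(II)(IK(KI))
  →1  I(IK(KI))(II(IK(KI)))
  →2  IK(KI)(II(IK(KI)))
  →3  K(KI)(II(IK(KI)))

Answer: NO — after 3 steps the term is K(KI)(II(IK(KI))), not yet normal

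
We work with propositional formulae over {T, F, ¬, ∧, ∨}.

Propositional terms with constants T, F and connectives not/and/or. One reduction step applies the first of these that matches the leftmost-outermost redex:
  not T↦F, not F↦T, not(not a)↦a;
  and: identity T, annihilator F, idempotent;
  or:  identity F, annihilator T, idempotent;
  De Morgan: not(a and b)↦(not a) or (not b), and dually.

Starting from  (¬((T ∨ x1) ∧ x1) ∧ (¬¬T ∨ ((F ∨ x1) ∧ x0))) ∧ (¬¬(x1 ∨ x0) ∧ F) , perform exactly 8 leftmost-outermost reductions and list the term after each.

Answer: after 8 steps: ¬x1 ∧ (¬¬(x1 ∨ x0) ∧ F)

Reduction:
  start: (¬((T ∨ x1) ∧ x1) ∧ (¬¬T ∨ ((F ∨ x1) ∧ x0))) ∧ (¬¬(x1 ∨ x0) ∧ F)
  →1  ((¬(T ∨ x1) ∨ ¬x1) ∧ (¬¬T ∨ ((F ∨ x1) ∧ x0))) ∧ (¬¬(x1 ∨ x0) ∧ F)
  →2  (((¬T ∧ ¬x1) ∨ ¬x1) ∧ (¬¬T ∨ ((F ∨ x1) ∧ x0))) ∧ (¬¬(x1 ∨ x0) ∧ F)
  →3  (((F ∧ ¬x1) ∨ ¬x1) ∧ (¬¬T ∨ ((F ∨ x1) ∧ x0))) ∧ (¬¬(x1 ∨ x0) ∧ F)
  →4  ((F ∨ ¬x1) ∧ (¬¬T ∨ ((F ∨ x1) ∧ x0))) ∧ (¬¬(x1 ∨ x0) ∧ F)
  →5  (¬x1 ∧ (¬¬T ∨ ((F ∨ x1) ∧ x0))) ∧ (¬¬(x1 ∨ x0) ∧ F)
  →6  (¬x1 ∧ (T ∨ ((F ∨ x1) ∧ x0))) ∧ (¬¬(x1 ∨ x0) ∧ F)
  →7  (¬x1 ∧ T) ∧ (¬¬(x1 ∨ x0) ∧ F)
  →8  ¬x1 ∧ (¬¬(x1 ∨ x0) ∧ F)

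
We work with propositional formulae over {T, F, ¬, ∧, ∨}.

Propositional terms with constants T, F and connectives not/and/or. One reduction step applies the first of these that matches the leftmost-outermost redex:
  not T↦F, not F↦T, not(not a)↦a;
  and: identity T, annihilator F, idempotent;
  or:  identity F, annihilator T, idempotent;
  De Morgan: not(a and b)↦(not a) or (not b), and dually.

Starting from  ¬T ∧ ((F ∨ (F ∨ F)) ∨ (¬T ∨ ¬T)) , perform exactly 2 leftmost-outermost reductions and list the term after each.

  start: ¬T ∧ ((F ∨ (F ∨ F)) ∨ (¬T ∨ ¬T))
  [1] F ∧ ((F ∨ (F ∨ F)) ∨ (¬T ∨ ¬T))
  [2] F

Answer: after 2 steps: F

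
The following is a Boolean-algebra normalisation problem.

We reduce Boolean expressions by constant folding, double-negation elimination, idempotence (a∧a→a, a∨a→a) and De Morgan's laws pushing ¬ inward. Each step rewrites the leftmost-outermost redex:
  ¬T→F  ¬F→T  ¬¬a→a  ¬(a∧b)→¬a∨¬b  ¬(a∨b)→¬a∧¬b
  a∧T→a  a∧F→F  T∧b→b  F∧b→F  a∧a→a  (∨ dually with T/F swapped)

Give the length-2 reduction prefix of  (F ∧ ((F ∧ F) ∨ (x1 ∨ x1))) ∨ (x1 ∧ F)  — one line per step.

Answer: after 2 steps: x1 ∧ F

Working:
  start: (F ∧ ((F ∧ F) ∨ (x1 ∨ x1))) ∨ (x1 ∧ F)
  step 1: F ∨ (x1 ∧ F)
  step 2: x1 ∧ F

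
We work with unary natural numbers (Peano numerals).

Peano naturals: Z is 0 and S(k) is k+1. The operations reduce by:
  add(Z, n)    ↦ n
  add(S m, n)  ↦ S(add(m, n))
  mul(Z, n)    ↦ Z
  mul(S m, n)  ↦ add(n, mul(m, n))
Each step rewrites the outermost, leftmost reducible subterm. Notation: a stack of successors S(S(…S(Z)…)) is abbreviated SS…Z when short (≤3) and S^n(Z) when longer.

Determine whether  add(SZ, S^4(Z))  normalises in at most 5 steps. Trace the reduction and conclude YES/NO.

Answer: YES — reaches normal form S^5(Z) in 2 ≤ 5 steps

Reduction:
  start: add(SZ, S^4(Z))
  [1] S(add(Z, S^4(Z)))
  [2] S^5(Z)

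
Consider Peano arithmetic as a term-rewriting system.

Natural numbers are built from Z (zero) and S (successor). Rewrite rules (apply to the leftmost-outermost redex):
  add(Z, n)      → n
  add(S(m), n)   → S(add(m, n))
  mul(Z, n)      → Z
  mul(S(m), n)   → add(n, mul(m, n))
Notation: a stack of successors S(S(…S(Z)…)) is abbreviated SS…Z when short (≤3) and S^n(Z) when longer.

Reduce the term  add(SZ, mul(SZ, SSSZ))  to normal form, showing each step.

  start: add(SZ, mul(SZ, SSSZ))
  →1  S(add(Z, mul(SZ, SSSZ)))
  →2  S(mul(SZ, SSSZ))
  →3  S(add(SSSZ, mul(Z, SSSZ)))
  →4  S(S(add(SSZ, mul(Z, SSSZ))))
  →5  S(S(S(add(SZ, mul(Z, SSSZ)))))
  →6  S(S(S(S(add(Z, mul(Z, SSSZ))))))
  →7  S(S(S(S(mul(Z, SSSZ)))))
  →8  S^4(Z)

Answer: normal form = S^4(Z)  (in 8 steps)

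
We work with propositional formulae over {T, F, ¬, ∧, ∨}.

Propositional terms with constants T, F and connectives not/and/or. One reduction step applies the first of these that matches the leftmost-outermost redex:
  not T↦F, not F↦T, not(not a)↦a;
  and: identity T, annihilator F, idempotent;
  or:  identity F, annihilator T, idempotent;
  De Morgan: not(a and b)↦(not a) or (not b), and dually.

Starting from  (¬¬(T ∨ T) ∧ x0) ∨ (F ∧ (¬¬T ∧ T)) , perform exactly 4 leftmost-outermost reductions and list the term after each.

  start: (¬¬(T ∨ T) ∧ x0) ∨ (F ∧ (¬¬T ∧ T))
  [1] ((T ∨ T) ∧ x0) ∨ (F ∧ (¬¬T ∧ T))
  [2] (T ∧ x0) ∨ (F ∧ (¬¬T ∧ T))
  [3] x0 ∨ (F ∧ (¬¬T ∧ T))
  [4] x0 ∨ F

Answer: after 4 steps: x0 ∨ F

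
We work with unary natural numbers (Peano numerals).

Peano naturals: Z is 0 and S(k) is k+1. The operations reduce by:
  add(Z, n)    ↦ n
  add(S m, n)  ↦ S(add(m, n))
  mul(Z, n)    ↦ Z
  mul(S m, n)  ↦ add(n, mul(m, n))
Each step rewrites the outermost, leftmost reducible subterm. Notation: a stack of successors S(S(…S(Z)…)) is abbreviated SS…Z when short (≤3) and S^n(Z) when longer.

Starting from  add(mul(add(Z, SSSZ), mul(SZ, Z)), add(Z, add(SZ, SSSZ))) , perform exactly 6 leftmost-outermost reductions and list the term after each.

  start: add(mul(add(Z, SSSZ), mul(SZ, Z)), add(Z, add(SZ, SSSZ)))
  step 1: add(mul(SSSZ, mul(SZ, Z)), add(Z, add(SZ, SSSZ)))
  step 2: add(add(mul(SZ, Z), mul(SSZ, mul(SZ, Z))), add(Z, add(SZ, SSSZ)))
  step 3: add(add(add(Z, mul(Z, Z)), mul(SSZ, mul(SZ, Z))), add(Z, add(SZ, SSSZ)))
  step 4: add(add(mul(Z, Z), mul(SSZ, mul(SZ, Z))), add(Z, add(SZ, SSSZ)))
  step 5: add(add(Z, mul(SSZ, mul(SZ, Z))), add(Z, add(SZ, SSSZ)))
  step 6: add(mul(SSZ, mul(SZ, Z)), add(Z, add(SZ, SSSZ)))

Answer: after 6 steps: add(mul(SSZ, mul(SZ, Z)), add(Z, add(SZ, SSSZ)))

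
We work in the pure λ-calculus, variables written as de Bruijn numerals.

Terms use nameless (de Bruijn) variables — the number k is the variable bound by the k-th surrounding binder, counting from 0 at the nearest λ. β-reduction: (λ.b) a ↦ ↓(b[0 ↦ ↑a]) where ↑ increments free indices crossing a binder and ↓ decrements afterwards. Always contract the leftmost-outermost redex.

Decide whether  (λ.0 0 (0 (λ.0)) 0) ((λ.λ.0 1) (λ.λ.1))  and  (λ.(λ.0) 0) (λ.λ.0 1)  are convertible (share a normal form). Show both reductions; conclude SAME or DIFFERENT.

Answer: DIFFERENT — A ⇓ λ.λ.0 (λ.λ.1), B ⇓ λ.λ.0 1

Reduction:
Term A:
  start: (λ.0 0 (0 (λ.0)) 0) ((λ.λ.0 1) (λ.λ.1))
  →1  (λ.λ.0 1) (λ.λ.1) ((λ.λ.0 1) (λ.λ.1)) ((λ.λ.0 1) (λ.λ.1) (λ.0)) ((λ.λ.0 1) (λ.λ.1))
  →2  (λ.0 (λ.λ.1)) ((λ.λ.0 1) (λ.λ.1)) ((λ.λ.0 1) (λ.λ.1) (λ.0)) ((λ.λ.0 1) (λ.λ.1))
  →3  (λ.λ.0 1) (λ.λ.1) (λ.λ.1) ((λ.λ.0 1) (λ.λ.1) (λ.0)) ((λ.λ.0 1) (λ.λ.1))
  →4  (λ.0 (λ.λ.1)) (λ.λ.1) ((λ.λ.0 1) (λ.λ.1) (λ.0)) ((λ.λ.0 1) (λ.λ.1))
  →5  (λ.λ.1) (λ.λ.1) ((λ.λ.0 1) (λ.λ.1) (λ.0)) ((λ.λ.0 1) (λ.λ.1))
  →6  (λ.λ.λ.1) ((λ.λ.0 1) (λ.λ.1) (λ.0)) ((λ.λ.0 1) (λ.λ.1))
  →7  (λ.λ.1) ((λ.λ.0 1) (λ.λ.1))
  →8  λ.(λ.λ.0 1) (λ.λ.1)
  →9  λ.λ.0 (λ.λ.1)

Term B:
  start: (λ.(λ.0) 0) (λ.λ.0 1)
  →1  (λ.0) (λ.λ.0 1)
  →2  λ.λ.0 1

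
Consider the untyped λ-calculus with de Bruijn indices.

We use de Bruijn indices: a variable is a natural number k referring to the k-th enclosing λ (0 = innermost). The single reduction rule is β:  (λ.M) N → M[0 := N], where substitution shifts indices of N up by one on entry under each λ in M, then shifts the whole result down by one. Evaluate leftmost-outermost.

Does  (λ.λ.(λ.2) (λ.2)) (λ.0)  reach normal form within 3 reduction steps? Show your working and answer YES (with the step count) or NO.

  start: (λ.λ.(λ.2) (λ.2)) (λ.0)
  [1] λ.(λ.λ.0) (λ.λ.0)
  [2] λ.λ.0

Answer: YES — reaches normal form λ.λ.0 in 2 ≤ 3 steps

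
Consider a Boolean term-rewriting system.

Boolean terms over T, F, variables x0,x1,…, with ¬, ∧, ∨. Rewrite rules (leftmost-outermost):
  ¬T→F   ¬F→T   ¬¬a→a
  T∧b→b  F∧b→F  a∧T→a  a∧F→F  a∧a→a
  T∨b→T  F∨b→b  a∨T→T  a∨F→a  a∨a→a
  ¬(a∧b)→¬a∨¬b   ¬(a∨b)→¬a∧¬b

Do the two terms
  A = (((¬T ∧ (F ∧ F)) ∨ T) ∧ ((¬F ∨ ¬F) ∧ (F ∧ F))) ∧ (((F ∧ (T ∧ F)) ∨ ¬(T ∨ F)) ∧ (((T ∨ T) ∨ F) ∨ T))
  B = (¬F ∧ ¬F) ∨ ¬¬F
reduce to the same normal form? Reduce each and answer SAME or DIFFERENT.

Answer: DIFFERENT — A ⇓ F, B ⇓ T

Reduction:
Term A:
  start: (((¬T ∧ (F ∧ F)) ∨ T) ∧ ((¬F ∨ ¬F) ∧ (F ∧ F))) ∧ (((F ∧ (T ∧ F)) ∨ ¬(T ∨ F)) ∧ (((T ∨ T) ∨ F) ∨ T))
  →1  (T ∧ ((¬F ∨ ¬F) ∧ (F ∧ F))) ∧ (((F ∧ (T ∧ F)) ∨ ¬(T ∨ F)) ∧ (((T ∨ T) ∨ F) ∨ T))
  →2  ((¬F ∨ ¬F) ∧ (F ∧ F)) ∧ (((F ∧ (T ∧ F)) ∨ ¬(T ∨ F)) ∧ (((T ∨ T) ∨ F) ∨ T))
  →3  (¬F ∧ (F ∧ F)) ∧ (((F ∧ (T ∧ F)) ∨ ¬(T ∨ F)) ∧ (((T ∨ T) ∨ F) ∨ T))
  →4  (T ∧ (F ∧ F)) ∧ (((F ∧ (T ∧ F)) ∨ ¬(T ∨ F)) ∧ (((T ∨ T) ∨ F) ∨ T))
  →5  (F ∧ F) ∧ (((F ∧ (T ∧ F)) ∨ ¬(T ∨ F)) ∧ (((T ∨ T) ∨ F) ∨ T))
  →6  F ∧ (((F ∧ (T ∧ F)) ∨ ¬(T ∨ F)) ∧ (((T ∨ T) ∨ F) ∨ T))
  →7  F

Term B:
  start: (¬F ∧ ¬F) ∨ ¬¬F
  →1  ¬F ∨ ¬¬F
  →2  T ∨ ¬¬F
  →3  T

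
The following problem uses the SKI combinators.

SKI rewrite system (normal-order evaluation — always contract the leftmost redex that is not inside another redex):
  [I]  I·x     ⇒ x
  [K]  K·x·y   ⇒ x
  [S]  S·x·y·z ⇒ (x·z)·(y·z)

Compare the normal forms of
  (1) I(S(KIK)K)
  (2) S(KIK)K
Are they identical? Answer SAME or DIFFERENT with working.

Term A:
  start: I(S(KIK)K)
  [1] S(KIK)K
  [2] SIK

Term B:
  start: S(KIK)K
  [1] SIK

Answer: SAME — A ⇓ SIK, B ⇓ SIK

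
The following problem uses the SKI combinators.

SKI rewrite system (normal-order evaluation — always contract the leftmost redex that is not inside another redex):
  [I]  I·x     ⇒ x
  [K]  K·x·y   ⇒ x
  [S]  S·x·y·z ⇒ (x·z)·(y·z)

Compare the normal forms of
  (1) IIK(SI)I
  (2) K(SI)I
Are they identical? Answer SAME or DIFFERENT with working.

Term A:
  start: IIK(SI)I
  step 1: IK(SI)I
  step 2: K(SI)I
  step 3: SI

Term B:
  start: K(SI)I
  step 1: SI

Answer: SAME — A ⇓ SI, B ⇓ SI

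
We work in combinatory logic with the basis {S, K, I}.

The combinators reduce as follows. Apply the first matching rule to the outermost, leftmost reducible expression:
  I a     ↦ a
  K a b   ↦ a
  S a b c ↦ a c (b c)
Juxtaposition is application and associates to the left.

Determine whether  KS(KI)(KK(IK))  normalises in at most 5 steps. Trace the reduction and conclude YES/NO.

Answer: YES — reaches normal form SK in 2 ≤ 5 steps

Derivation:
  start: KS(KI)(KK(IK))
  →1  S(KK(IK))
  →2  SK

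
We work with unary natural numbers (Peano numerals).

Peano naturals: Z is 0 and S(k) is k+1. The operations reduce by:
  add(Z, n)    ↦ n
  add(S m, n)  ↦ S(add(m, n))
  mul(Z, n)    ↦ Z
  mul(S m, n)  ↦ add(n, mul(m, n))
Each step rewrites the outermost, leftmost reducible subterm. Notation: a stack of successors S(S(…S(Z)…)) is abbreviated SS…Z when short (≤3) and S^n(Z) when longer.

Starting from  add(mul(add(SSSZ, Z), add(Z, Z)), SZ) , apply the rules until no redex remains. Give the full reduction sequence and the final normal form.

  start: add(mul(add(SSSZ, Z), add(Z, Z)), SZ)
  [1] add(mul(S(add(SSZ, Z)), add(Z, Z)), SZ)
  [2] add(add(add(Z, Z), mul(add(SSZ, Z), add(Z, Z))), SZ)
  [3] add(add(Z, mul(add(SSZ, Z), add(Z, Z))), SZ)
  [4] add(mul(add(SSZ, Z), add(Z, Z)), SZ)
  [5] add(mul(S(add(SZ, Z)), add(Z, Z)), SZ)
  [6] add(add(add(Z, Z), mul(add(SZ, Z), add(Z, Z))), SZ)
  [7] add(add(Z, mul(add(SZ, Z), add(Z, Z))), SZ)
  [8] add(mul(add(SZ, Z), add(Z, Z)), SZ)
  [9] add(mul(S(add(Z, Z)), add(Z, Z)), SZ)
  [10] add(add(add(Z, Z), mul(add(Z, Z), add(Z, Z))), SZ)
  [11] add(add(Z, mul(add(Z, Z), add(Z, Z))), SZ)
  [12] add(mul(add(Z, Z), add(Z, Z)), SZ)
  [13] add(mul(Z, add(Z, Z)), SZ)
  [14] add(Z, SZ)
  [15] SZ

Answer: normal form = SZ  (in 15 steps)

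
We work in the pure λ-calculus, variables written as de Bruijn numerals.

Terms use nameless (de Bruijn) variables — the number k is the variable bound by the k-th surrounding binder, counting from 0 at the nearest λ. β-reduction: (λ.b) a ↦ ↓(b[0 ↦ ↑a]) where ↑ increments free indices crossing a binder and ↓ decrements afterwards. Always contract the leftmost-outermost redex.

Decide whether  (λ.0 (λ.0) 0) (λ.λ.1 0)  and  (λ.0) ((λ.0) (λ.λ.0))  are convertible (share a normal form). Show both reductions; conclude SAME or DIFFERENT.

Term A:
  start: (λ.0 (λ.0) 0) (λ.λ.1 0)
  step 1: (λ.λ.1 0) (λ.0) (λ.λ.1 0)
  step 2: (λ.(λ.0) 0) (λ.λ.1 0)
  step 3: (λ.0) (λ.λ.1 0)
  step 4: λ.λ.1 0

Term B:
  start: (λ.0) ((λ.0) (λ.λ.0))
  step 1: (λ.0) (λ.λ.0)
  step 2: λ.λ.0

Answer: DIFFERENT — A ⇓ λ.λ.1 0, B ⇓ λ.λ.0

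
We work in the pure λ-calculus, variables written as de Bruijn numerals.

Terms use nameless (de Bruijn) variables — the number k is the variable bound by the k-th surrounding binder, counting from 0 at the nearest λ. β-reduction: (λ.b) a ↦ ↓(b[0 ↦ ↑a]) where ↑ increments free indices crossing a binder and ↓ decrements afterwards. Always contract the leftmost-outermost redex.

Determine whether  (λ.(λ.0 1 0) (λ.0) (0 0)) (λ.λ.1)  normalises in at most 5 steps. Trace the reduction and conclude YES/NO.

  start: (λ.(λ.0 1 0) (λ.0) (0 0)) (λ.λ.1)
  step 1: (λ.0 (λ.λ.1) 0) (λ.0) ((λ.λ.1) (λ.λ.1))
  step 2: (λ.0) (λ.λ.1) (λ.0) ((λ.λ.1) (λ.λ.1))
  step 3: (λ.λ.1) (λ.0) ((λ.λ.1) (λ.λ.1))
  step 4: (λ.λ.0) ((λ.λ.1) (λ.λ.1))
  step 5: λ.0

Answer: YES — reaches normal form λ.0 in 5 ≤ 5 steps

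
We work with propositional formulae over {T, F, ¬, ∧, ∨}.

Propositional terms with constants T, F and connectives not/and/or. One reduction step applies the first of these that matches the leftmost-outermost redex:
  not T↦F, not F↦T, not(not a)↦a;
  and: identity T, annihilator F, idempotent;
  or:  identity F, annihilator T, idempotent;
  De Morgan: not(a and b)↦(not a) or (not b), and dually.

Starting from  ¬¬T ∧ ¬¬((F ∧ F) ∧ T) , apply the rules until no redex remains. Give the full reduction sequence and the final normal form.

  start: ¬¬T ∧ ¬¬((F ∧ F) ∧ T)
  →1  T ∧ ¬¬((F ∧ F) ∧ T)
  →2  ¬¬((F ∧ F) ∧ T)
  →3  (F ∧ F) ∧ T
  →4  F ∧ F
  →5  F

Answer: normal form = F  (in 5 steps)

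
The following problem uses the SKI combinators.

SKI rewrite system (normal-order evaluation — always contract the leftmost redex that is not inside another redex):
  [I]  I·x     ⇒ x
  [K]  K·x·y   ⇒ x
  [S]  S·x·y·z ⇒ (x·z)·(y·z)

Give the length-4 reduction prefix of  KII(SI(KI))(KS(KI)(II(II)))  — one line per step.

  start: KII(SI(KI))(KS(KI)(II(II)))
  →1  I(SI(KI))(KS(KI)(II(II)))
  →2  SI(KI)(KS(KI)(II(II)))
  →3  I(KS(KI)(II(II)))(KI(KS(KI)(II(II))))
  →4  KS(KI)(II(II))(KI(KS(KI)(II(II))))

Answer: after 4 steps: KS(KI)(II(II))(KI(KS(KI)(II(II))))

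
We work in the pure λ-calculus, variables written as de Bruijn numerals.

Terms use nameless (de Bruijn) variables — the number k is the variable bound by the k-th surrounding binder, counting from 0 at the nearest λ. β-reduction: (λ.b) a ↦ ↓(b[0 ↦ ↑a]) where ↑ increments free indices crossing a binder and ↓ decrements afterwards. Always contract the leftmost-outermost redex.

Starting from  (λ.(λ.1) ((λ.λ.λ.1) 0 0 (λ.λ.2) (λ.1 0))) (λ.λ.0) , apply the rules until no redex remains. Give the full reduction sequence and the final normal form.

  start: (λ.(λ.1) ((λ.λ.λ.1) 0 0 (λ.λ.2) (λ.1 0))) (λ.λ.0)
  [1] (λ.λ.λ.0) ((λ.λ.λ.1) (λ.λ.0) (λ.λ.0) (λ.λ.λ.λ.0) (λ.(λ.λ.0) 0))
  [2] λ.λ.0

Answer: normal form = λ.λ.0  (in 2 steps)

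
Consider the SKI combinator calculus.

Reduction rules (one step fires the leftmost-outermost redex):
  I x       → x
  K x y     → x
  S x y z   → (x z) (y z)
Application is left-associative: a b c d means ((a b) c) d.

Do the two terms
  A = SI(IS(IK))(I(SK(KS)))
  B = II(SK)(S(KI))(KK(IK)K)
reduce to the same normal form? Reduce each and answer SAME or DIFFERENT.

Term A:
  start: SI(IS(IK))(I(SK(KS)))
  step 1: I(I(SK(KS)))(IS(IK)(I(SK(KS))))
  step 2: I(SK(KS))(IS(IK)(I(SK(KS))))
  step 3: SK(KS)(IS(IK)(I(SK(KS))))
  step 4: K(IS(IK)(I(SK(KS))))(KS(IS(IK)(I(SK(KS)))))
  step 5: IS(IK)(I(SK(KS)))
  step 6: S(IK)(I(SK(KS)))
  step 7: SK(I(SK(KS)))
  step 8: SK(SK(KS))

Term B:
  start: II(SK)(S(KI))(KK(IK)K)
  step 1: I(SK)(S(KI))(KK(IK)K)
  step 2: SK(S(KI))(KK(IK)K)
  step 3: K(KK(IK)K)(S(KI)(KK(IK)K))
  step 4: KK(IK)K
  step 5: KK

Answer: DIFFERENT — A ⇓ SK(SK(KS)), B ⇓ KK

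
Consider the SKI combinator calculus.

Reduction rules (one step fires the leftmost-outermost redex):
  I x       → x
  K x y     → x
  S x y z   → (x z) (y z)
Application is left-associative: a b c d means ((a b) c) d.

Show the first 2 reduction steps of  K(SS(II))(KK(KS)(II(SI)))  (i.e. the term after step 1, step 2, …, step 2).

  start: K(SS(II))(KK(KS)(II(SI)))
  →1  SS(II)
  →2  SSI

Answer: after 2 steps: SSI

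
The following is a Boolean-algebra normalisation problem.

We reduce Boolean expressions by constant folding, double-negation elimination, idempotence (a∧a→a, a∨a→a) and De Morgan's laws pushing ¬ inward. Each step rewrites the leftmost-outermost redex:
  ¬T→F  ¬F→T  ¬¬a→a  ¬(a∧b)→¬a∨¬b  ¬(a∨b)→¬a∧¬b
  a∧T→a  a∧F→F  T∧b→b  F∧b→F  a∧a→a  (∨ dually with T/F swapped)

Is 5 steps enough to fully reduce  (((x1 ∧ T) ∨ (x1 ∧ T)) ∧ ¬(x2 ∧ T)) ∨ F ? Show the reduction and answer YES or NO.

  start: (((x1 ∧ T) ∨ (x1 ∧ T)) ∧ ¬(x2 ∧ T)) ∨ F
  [1] ((x1 ∧ T) ∨ (x1 ∧ T)) ∧ ¬(x2 ∧ T)
  [2] (x1 ∧ T) ∧ ¬(x2 ∧ T)
  [3] x1 ∧ ¬(x2 ∧ T)
  [4] x1 ∧ (¬x2 ∨ ¬T)
  [5] x1 ∧ (¬x2 ∨ F)

Answer: NO — after 5 steps the term is x1 ∧ (¬x2 ∨ F), not yet normal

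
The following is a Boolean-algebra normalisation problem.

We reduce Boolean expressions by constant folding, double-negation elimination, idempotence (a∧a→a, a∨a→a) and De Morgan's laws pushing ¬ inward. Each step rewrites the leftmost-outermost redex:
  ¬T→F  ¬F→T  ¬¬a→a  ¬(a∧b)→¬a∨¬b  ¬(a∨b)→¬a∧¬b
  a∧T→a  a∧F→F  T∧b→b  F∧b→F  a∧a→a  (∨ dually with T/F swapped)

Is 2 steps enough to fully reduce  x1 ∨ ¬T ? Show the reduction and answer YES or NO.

Answer: YES — reaches normal form x1 in 2 ≤ 2 steps

Reduction:
  start: x1 ∨ ¬T
  step 1: x1 ∨ F
  step 2: x1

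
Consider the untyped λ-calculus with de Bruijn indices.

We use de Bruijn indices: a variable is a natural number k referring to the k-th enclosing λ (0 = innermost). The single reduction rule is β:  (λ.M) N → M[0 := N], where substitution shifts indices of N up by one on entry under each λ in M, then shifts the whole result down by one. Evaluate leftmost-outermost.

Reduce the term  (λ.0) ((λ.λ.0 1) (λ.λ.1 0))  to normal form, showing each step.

  start: (λ.0) ((λ.λ.0 1) (λ.λ.1 0))
  →1  (λ.λ.0 1) (λ.λ.1 0)
  →2  λ.0 (λ.λ.1 0)

Answer: normal form = λ.0 (λ.λ.1 0)  (in 2 steps)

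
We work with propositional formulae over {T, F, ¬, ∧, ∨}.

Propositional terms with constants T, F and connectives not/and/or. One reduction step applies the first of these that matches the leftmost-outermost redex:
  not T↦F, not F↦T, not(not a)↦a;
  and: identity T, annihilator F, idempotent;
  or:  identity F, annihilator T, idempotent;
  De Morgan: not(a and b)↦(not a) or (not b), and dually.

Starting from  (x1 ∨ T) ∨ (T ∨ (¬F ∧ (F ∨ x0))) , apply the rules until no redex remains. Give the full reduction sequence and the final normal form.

Answer: normal form = T  (in 2 steps)

Reduction:
  start: (x1 ∨ T) ∨ (T ∨ (¬F ∧ (F ∨ x0)))
  [1] T ∨ (T ∨ (¬F ∧ (F ∨ x0)))
  [2] T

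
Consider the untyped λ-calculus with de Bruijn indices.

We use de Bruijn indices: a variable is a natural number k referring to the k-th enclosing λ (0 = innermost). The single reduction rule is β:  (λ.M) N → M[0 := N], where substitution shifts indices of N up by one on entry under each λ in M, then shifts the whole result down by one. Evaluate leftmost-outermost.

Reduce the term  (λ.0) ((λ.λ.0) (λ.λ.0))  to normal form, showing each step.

  start: (λ.0) ((λ.λ.0) (λ.λ.0))
  [1] (λ.λ.0) (λ.λ.0)
  [2] λ.0

Answer: normal form = λ.0  (in 2 steps)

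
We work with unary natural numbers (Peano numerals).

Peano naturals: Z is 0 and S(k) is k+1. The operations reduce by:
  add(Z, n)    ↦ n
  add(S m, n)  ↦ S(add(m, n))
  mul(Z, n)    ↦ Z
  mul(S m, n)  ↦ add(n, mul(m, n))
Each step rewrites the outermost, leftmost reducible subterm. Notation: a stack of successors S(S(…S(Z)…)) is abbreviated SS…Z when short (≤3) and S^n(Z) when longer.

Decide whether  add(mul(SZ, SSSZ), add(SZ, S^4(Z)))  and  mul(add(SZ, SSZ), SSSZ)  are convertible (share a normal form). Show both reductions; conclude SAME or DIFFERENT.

Term A:
  start: add(mul(SZ, SSSZ), add(SZ, S^4(Z)))
  [1] add(add(SSSZ, mul(Z, SSSZ)), add(SZ, S^4(Z)))
  [2] add(S(add(SSZ, mul(Z, SSSZ))), add(SZ, S^4(Z)))
  [3] S(add(add(SSZ, mul(Z, SSSZ)), add(SZ, S^4(Z))))
  [4] S(add(S(add(SZ, mul(Z, SSSZ))), add(SZ, S^4(Z))))
  [5] S(S(add(add(SZ, mul(Z, SSSZ)), add(SZ, S^4(Z)))))
  [6] S(S(add(S(add(Z, mul(Z, SSSZ))), add(SZ, S^4(Z)))))
  [7] S(S(S(add(add(Z, mul(Z, SSSZ)), add(SZ, S^4(Z))))))
  [8] S(S(S(add(mul(Z, SSSZ), add(SZ, S^4(Z))))))
  [9] S(S(S(add(Z, add(SZ, S^4(Z))))))
  [10] S(S(S(add(SZ, S^4(Z)))))
  [11] S(S(S(S(add(Z, S^4(Z))))))
  [12] S^8(Z)

Term B:
  start: mul(add(SZ, SSZ), SSSZ)
  [1] mul(S(add(Z, SSZ)), SSSZ)
  [2] add(SSSZ, mul(add(Z, SSZ), SSSZ))
  [3] S(add(SSZ, mul(add(Z, SSZ), SSSZ)))
  [4] S(S(add(SZ, mul(add(Z, SSZ), SSSZ))))
  [5] S(S(S(add(Z, mul(add(Z, SSZ), SSSZ)))))
  [6] S(S(S(mul(add(Z, SSZ), SSSZ))))
  [7] S(S(S(mul(SSZ, SSSZ))))
  [8] S(S(S(add(SSSZ, mul(SZ, SSSZ)))))
  [9] S(S(S(S(add(SSZ, mul(SZ, SSSZ))))))
  [10] S(S(S(S(S(add(SZ, mul(SZ, SSSZ)))))))
  [11] S(S(S(S(S(S(add(Z, mul(SZ, SSSZ))))))))
  [12] S(S(S(S(S(S(mul(SZ, SSSZ)))))))
  [13] S(S(S(S(S(S(add(SSSZ, mul(Z, SSSZ))))))))
  [14] S(S(S(S(S(S(S(add(SSZ, mul(Z, SSSZ)))))))))
  [15] S(S(S(S(S(S(S(S(add(SZ, mul(Z, SSSZ))))))))))
  [16] S(S(S(S(S(S(S(S(S(add(Z, mul(Z, SSSZ)))))))))))
  [17] S(S(S(S(S(S(S(S(S(mul(Z, SSSZ))))))))))
  [18] S^9(Z)

Answer: DIFFERENT — A ⇓ S^8(Z), B ⇓ S^9(Z)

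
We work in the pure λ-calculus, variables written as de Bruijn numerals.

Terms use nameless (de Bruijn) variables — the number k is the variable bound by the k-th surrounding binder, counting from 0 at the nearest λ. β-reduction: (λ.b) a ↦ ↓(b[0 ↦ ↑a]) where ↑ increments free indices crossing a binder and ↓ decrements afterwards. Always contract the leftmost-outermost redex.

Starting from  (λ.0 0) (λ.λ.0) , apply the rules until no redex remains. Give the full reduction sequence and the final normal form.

Answer: normal form = λ.0  (in 2 steps)

Derivation:
  start: (λ.0 0) (λ.λ.0)
  →1  (λ.λ.0) (λ.λ.0)
  →2  λ.0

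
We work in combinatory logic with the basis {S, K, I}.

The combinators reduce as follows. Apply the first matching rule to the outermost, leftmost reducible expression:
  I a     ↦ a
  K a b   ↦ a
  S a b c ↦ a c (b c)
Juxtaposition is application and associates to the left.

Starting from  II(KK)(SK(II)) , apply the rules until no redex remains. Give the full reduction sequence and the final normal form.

  start: II(KK)(SK(II))
  step 1: I(KK)(SK(II))
  step 2: KK(SK(II))
  step 3: K

Answer: normal form = K  (in 3 steps)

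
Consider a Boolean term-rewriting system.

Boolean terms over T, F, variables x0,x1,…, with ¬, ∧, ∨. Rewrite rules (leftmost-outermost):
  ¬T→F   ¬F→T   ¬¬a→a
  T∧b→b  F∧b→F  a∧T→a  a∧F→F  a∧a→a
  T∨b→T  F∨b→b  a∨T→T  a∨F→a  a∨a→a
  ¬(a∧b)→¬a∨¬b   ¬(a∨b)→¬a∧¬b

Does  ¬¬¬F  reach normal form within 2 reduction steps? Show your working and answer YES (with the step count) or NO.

Answer: YES — reaches normal form T in 2 ≤ 2 steps

Working:
  start: ¬¬¬F
  →1  ¬F
  →2  T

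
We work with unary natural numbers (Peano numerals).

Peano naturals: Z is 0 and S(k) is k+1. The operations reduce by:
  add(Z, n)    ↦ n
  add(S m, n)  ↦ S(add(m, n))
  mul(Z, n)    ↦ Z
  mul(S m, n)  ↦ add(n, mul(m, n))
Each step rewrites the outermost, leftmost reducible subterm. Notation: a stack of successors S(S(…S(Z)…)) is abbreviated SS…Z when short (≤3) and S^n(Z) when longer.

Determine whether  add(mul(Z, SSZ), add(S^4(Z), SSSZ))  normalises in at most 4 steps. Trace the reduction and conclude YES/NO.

Answer: NO — after 4 steps the term is S(S(add(SSZ, SSSZ))), not yet normal

Working:
  start: add(mul(Z, SSZ), add(S^4(Z), SSSZ))
  step 1: add(Z, add(S^4(Z), SSSZ))
  step 2: add(S^4(Z), SSSZ)
  step 3: S(add(SSSZ, SSSZ))
  step 4: S(S(add(SSZ, SSSZ)))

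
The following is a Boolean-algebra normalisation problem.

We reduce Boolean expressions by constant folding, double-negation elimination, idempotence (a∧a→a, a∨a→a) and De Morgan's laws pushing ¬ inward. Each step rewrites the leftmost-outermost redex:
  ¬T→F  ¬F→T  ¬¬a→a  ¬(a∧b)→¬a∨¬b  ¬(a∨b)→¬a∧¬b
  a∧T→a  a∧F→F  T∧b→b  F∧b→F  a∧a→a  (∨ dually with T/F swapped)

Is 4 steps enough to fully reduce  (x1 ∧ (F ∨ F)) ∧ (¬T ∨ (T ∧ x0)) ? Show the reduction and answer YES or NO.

Answer: YES — reaches normal form F in 3 ≤ 4 steps

Working:
  start: (x1 ∧ (F ∨ F)) ∧ (¬T ∨ (T ∧ x0))
  [1] (x1 ∧ F) ∧ (¬T ∨ (T ∧ x0))
  [2] F ∧ (¬T ∨ (T ∧ x0))
  [3] F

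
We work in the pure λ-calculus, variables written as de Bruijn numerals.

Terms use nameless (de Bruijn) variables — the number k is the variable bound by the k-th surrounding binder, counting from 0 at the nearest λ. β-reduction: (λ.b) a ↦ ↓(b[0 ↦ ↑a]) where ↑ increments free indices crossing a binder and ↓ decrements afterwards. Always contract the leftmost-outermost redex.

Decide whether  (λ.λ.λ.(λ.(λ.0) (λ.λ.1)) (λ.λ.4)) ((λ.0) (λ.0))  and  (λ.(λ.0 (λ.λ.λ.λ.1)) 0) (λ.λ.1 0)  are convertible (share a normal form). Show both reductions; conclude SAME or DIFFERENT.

Term A:
  start: (λ.λ.λ.(λ.(λ.0) (λ.λ.1)) (λ.λ.4)) ((λ.0) (λ.0))
  →1  λ.λ.(λ.(λ.0) (λ.λ.1)) (λ.λ.(λ.0) (λ.0))
  →2  λ.λ.(λ.0) (λ.λ.1)
  →3  λ.λ.λ.λ.1

Term B:
  start: (λ.(λ.0 (λ.λ.λ.λ.1)) 0) (λ.λ.1 0)
  →1  (λ.0 (λ.λ.λ.λ.1)) (λ.λ.1 0)
  →2  (λ.λ.1 0) (λ.λ.λ.λ.1)
  →3  λ.(λ.λ.λ.λ.1) 0
  →4  λ.λ.λ.λ.1

Answer: SAME — A ⇓ λ.λ.λ.λ.1, B ⇓ λ.λ.λ.λ.1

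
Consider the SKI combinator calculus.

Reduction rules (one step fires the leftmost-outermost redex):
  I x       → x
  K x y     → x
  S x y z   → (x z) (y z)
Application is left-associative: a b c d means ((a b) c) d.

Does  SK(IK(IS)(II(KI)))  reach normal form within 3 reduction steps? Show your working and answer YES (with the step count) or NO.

Answer: YES — reaches normal form SKS in 3 ≤ 3 steps

Working:
  start: SK(IK(IS)(II(KI)))
  [1] SK(K(IS)(II(KI)))
  [2] SK(IS)
  [3] SKS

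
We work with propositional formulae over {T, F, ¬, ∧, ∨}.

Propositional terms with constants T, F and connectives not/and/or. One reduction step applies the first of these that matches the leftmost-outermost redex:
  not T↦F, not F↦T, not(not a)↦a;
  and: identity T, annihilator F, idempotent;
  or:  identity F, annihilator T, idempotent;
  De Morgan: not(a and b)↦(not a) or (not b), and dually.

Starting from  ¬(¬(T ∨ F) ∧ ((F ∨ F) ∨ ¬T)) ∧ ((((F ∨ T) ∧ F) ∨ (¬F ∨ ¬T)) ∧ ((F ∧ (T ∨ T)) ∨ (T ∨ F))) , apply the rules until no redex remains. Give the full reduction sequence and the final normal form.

Answer: normal form = T  (in 13 steps)

Derivation:
  start: ¬(¬(T ∨ F) ∧ ((F ∨ F) ∨ ¬T)) ∧ ((((F ∨ T) ∧ F) ∨ (¬F ∨ ¬T)) ∧ ((F ∧ (T ∨ T)) ∨ (T ∨ F)))
  →1  (¬¬(T ∨ F) ∨ ¬((F ∨ F) ∨ ¬T)) ∧ ((((F ∨ T) ∧ F) ∨ (¬F ∨ ¬T)) ∧ ((F ∧ (T ∨ T)) ∨ (T ∨ F)))
  →2  ((T ∨ F) ∨ ¬((F ∨ F) ∨ ¬T)) ∧ ((((F ∨ T) ∧ F) ∨ (¬F ∨ ¬T)) ∧ ((F ∧ (T ∨ T)) ∨ (T ∨ F)))
  →3  (T ∨ ¬((F ∨ F) ∨ ¬T)) ∧ ((((F ∨ T) ∧ F) ∨ (¬F ∨ ¬T)) ∧ ((F ∧ (T ∨ T)) ∨ (T ∨ F)))
  →4  T ∧ ((((F ∨ T) ∧ F) ∨ (¬F ∨ ¬T)) ∧ ((F ∧ (T ∨ T)) ∨ (T ∨ F)))
  →5  (((F ∨ T) ∧ F) ∨ (¬F ∨ ¬T)) ∧ ((F ∧ (T ∨ T)) ∨ (T ∨ F))
  →6  (F ∨ (¬F ∨ ¬T)) ∧ ((F ∧ (T ∨ T)) ∨ (T ∨ F))
  →7  (¬F ∨ ¬T) ∧ ((F ∧ (T ∨ T)) ∨ (T ∨ F))
  →8  (T ∨ ¬T) ∧ ((F ∧ (T ∨ T)) ∨ (T ∨ F))
  →9  T ∧ ((F ∧ (T ∨ T)) ∨ (T ∨ F))
  →10  (F ∧ (T ∨ T)) ∨ (T ∨ F)
  →11  F ∨ (T ∨ F)
  →12  T ∨ F
  →13  T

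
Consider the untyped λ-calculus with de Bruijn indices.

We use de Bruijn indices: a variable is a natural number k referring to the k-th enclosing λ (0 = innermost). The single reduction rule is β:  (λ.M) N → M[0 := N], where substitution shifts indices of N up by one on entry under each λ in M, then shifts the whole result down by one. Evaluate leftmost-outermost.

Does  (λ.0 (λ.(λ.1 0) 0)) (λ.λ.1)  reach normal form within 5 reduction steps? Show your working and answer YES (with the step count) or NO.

  start: (λ.0 (λ.(λ.1 0) 0)) (λ.λ.1)
  →1  (λ.λ.1) (λ.(λ.1 0) 0)
  →2  λ.λ.(λ.1 0) 0
  →3  λ.λ.0 0

Answer: YES — reaches normal form λ.λ.0 0 in 3 ≤ 5 steps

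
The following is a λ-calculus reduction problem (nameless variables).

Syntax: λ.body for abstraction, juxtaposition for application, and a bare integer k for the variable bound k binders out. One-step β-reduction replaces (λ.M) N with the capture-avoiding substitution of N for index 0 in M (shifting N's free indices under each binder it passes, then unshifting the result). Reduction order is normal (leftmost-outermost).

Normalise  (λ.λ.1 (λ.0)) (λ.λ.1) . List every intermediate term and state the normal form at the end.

Answer: normal form = λ.λ.λ.0  (in 2 steps)

Derivation:
  start: (λ.λ.1 (λ.0)) (λ.λ.1)
  step 1: λ.(λ.λ.1) (λ.0)
  step 2: λ.λ.λ.0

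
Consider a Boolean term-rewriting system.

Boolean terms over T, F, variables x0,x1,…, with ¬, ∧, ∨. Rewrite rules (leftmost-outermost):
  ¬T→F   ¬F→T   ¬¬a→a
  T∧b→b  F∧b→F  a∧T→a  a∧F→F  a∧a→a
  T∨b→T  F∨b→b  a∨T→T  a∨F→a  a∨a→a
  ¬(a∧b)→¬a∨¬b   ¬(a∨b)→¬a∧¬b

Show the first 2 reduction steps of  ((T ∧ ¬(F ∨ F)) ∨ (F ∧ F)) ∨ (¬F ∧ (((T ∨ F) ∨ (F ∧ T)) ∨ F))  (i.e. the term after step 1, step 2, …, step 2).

Answer: after 2 steps: ((¬F ∧ ¬F) ∨ (F ∧ F)) ∨ (¬F ∧ (((T ∨ F) ∨ (F ∧ T)) ∨ F))

Working:
  start: ((T ∧ ¬(F ∨ F)) ∨ (F ∧ F)) ∨ (¬F ∧ (((T ∨ F) ∨ (F ∧ T)) ∨ F))
  →1  (¬(F ∨ F) ∨ (F ∧ F)) ∨ (¬F ∧ (((T ∨ F) ∨ (F ∧ T)) ∨ F))
  →2  ((¬F ∧ ¬F) ∨ (F ∧ F)) ∨ (¬F ∧ (((T ∨ F) ∨ (F ∧ T)) ∨ F))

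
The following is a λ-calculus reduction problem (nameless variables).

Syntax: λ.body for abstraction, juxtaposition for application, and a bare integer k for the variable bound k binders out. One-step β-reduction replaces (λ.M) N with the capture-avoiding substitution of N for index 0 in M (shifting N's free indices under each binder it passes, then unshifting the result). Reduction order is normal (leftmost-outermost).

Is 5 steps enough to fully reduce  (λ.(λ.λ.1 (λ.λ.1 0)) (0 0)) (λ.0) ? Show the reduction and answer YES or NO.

Answer: YES — reaches normal form λ.λ.λ.1 0 in 4 ≤ 5 steps

Working:
  start: (λ.(λ.λ.1 (λ.λ.1 0)) (0 0)) (λ.0)
  step 1: (λ.λ.1 (λ.λ.1 0)) ((λ.0) (λ.0))
  step 2: λ.(λ.0) (λ.0) (λ.λ.1 0)
  step 3: λ.(λ.0) (λ.λ.1 0)
  step 4: λ.λ.λ.1 0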